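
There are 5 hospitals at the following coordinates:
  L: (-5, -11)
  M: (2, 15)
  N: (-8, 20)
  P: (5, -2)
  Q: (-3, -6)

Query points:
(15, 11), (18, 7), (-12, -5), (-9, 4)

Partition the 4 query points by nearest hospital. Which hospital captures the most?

Q

(15, 11) — d² to each: L:884, M:185, N:610, P:269, Q:613 → nearest is M
(18, 7) — d² to each: L:853, M:320, N:845, P:250, Q:610 → nearest is P
(-12, -5) — d² to each: L:85, M:596, N:641, P:298, Q:82 → nearest is Q
(-9, 4) — d² to each: L:241, M:242, N:257, P:232, Q:136 → nearest is Q
Tally — M:1, P:1, Q:2. Q captures the most (2).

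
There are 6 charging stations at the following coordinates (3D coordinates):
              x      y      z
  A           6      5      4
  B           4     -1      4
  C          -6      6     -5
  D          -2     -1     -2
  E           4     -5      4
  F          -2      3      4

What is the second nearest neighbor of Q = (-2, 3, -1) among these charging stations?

F

Since √ is increasing, it suffices to compare squared distances:
|QA|² = (-2−6)² + (3−5)² + (-1−4)² = 64 + 4 + 25 = 93
|QB|² = (-2−4)² + (3−(-1))² + (-1−4)² = 36 + 16 + 25 = 77
|QC|² = (-2−(-6))² + (3−6)² + (-1−(-5))² = 16 + 9 + 16 = 41
|QD|² = (-2−(-2))² + (3−(-1))² + (-1−(-2))² = 0 + 16 + 1 = 17
|QE|² = (-2−4)² + (3−(-5))² + (-1−4)² = 36 + 64 + 25 = 125
|QF|² = (-2−(-2))² + (3−3)² + (-1−4)² = 0 + 0 + 25 = 25
Sorted ascending: D, F, C, … — the second-nearest is F.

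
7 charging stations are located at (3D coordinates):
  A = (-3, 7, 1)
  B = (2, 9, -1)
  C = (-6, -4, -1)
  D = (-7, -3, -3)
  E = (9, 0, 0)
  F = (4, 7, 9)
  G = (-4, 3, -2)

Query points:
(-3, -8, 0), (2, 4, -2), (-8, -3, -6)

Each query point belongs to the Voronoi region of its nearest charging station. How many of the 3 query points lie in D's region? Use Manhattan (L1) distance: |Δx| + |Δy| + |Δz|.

(-3, -8, 0) — d to each: A:16, B:23, C:8, D:12, E:20, F:31, G:14 → nearest is C
(2, 4, -2) — d to each: A:11, B:6, C:17, D:17, E:13, F:16, G:7 → nearest is B
(-8, -3, -6) — d to each: A:22, B:27, C:8, D:4, E:26, F:37, G:14 → nearest is D
1 of the 3 points has D as nearest.

1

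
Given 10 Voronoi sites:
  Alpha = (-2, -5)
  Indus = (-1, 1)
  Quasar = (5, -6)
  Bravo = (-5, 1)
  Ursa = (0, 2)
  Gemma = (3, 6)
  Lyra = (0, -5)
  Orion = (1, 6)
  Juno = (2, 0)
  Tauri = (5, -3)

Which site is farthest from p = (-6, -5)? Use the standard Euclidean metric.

Since √ is increasing, it suffices to compare squared distances:
d²(p, Alpha) = 16 + 0 = 16
d²(p, Indus) = 25 + 36 = 61
d²(p, Quasar) = 121 + 1 = 122
d²(p, Bravo) = 1 + 36 = 37
d²(p, Ursa) = 36 + 49 = 85
d²(p, Gemma) = 81 + 121 = 202
d²(p, Lyra) = 36 + 0 = 36
d²(p, Orion) = 49 + 121 = 170
d²(p, Juno) = 64 + 25 = 89
d²(p, Tauri) = 121 + 4 = 125
The largest is to Gemma.

Gemma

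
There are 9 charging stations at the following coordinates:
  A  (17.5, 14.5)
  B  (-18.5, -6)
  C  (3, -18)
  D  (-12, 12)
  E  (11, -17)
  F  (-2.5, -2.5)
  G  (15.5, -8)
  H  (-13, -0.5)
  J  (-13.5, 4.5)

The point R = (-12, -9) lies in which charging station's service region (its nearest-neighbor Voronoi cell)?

Compare squared distances (the ordering matches that of the actual distances):
|RA|² = (-12−17.5)² + (-9−14.5)² = 870.25 + 552.25 = 1422.5
|RB|² = (-12−(-18.5))² + (-9−(-6))² = 42.25 + 9 = 51.25
|RC|² = (-12−3)² + (-9−(-18))² = 225 + 81 = 306
|RD|² = (-12−(-12))² + (-9−12)² = 0 + 441 = 441
|RE|² = (-12−11)² + (-9−(-17))² = 529 + 64 = 593
|RF|² = (-12−(-2.5))² + (-9−(-2.5))² = 90.25 + 42.25 = 132.5
|RG|² = (-12−15.5)² + (-9−(-8))² = 756.25 + 1 = 757.25
|RH|² = (-12−(-13))² + (-9−(-0.5))² = 1 + 72.25 = 73.25
|RJ|² = (-12−(-13.5))² + (-9−4.5)² = 2.25 + 182.25 = 184.5
Minimum is at B.

B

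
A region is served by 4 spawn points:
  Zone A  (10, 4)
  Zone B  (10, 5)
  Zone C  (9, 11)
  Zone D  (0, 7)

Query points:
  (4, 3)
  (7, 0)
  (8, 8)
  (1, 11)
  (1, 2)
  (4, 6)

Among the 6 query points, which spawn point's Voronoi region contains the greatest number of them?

Zone D

(4, 3) — d² to each: Zone A:37, Zone B:40, Zone C:89, Zone D:32 → nearest is Zone D
(7, 0) — d² to each: Zone A:25, Zone B:34, Zone C:125, Zone D:98 → nearest is Zone A
(8, 8) — d² to each: Zone A:20, Zone B:13, Zone C:10, Zone D:65 → nearest is Zone C
(1, 11) — d² to each: Zone A:130, Zone B:117, Zone C:64, Zone D:17 → nearest is Zone D
(1, 2) — d² to each: Zone A:85, Zone B:90, Zone C:145, Zone D:26 → nearest is Zone D
(4, 6) — d² to each: Zone A:40, Zone B:37, Zone C:50, Zone D:17 → nearest is Zone D
Tally — Zone A:1, Zone C:1, Zone D:4. Zone D captures the most (4).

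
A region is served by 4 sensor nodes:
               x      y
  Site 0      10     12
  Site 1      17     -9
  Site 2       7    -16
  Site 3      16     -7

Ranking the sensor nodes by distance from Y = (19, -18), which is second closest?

Site 3

Compare squared distances (the ordering matches that of the actual distances):
d²(Y, Site 0) = (19−10)² + (-18−12)² = 81 + 900 = 981
d²(Y, Site 1) = (19−17)² + (-18−(-9))² = 4 + 81 = 85
d²(Y, Site 2) = (19−7)² + (-18−(-16))² = 144 + 4 = 148
d²(Y, Site 3) = (19−16)² + (-18−(-7))² = 9 + 121 = 130
Sorted ascending: Site 1, Site 3, Site 2, … — the second-nearest is Site 3.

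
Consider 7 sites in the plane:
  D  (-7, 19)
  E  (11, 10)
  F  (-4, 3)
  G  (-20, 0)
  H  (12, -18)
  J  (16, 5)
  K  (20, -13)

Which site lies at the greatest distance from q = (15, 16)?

Compare squared distances (the ordering matches that of the actual distances):
|qD|² = (15−(-7))² + (16−19)² = 484 + 9 = 493
|qE|² = (15−11)² + (16−10)² = 16 + 36 = 52
|qF|² = (15−(-4))² + (16−3)² = 361 + 169 = 530
|qG|² = (15−(-20))² + (16−0)² = 1225 + 256 = 1481
|qH|² = (15−12)² + (16−(-18))² = 9 + 1156 = 1165
|qJ|² = (15−16)² + (16−5)² = 1 + 121 = 122
|qK|² = (15−20)² + (16−(-13))² = 25 + 841 = 866
The largest is to G.

G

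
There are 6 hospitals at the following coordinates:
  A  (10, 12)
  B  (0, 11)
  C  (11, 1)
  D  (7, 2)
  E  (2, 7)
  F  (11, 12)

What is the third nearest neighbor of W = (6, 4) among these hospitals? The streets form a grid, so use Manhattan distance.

d(W,A) = |6−10| + |4−12| = 4 + 8 = 12
d(W,B) = |6−0| + |4−11| = 6 + 7 = 13
d(W,C) = |6−11| + |4−1| = 5 + 3 = 8
d(W,D) = |6−7| + |4−2| = 1 + 2 = 3
d(W,E) = |6−2| + |4−7| = 4 + 3 = 7
d(W,F) = |6−11| + |4−12| = 5 + 8 = 13
Sorted ascending: D, E, C, A, … — the third-nearest is C.

C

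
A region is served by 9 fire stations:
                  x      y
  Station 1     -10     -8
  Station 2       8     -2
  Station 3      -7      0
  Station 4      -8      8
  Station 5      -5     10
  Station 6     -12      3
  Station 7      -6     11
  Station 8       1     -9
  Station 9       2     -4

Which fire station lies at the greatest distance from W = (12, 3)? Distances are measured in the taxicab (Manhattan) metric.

d(W, Station 1) = |12−(-10)| + |3−(-8)| = 22 + 11 = 33
d(W, Station 2) = |12−8| + |3−(-2)| = 4 + 5 = 9
d(W, Station 3) = |12−(-7)| + |3−0| = 19 + 3 = 22
d(W, Station 4) = |12−(-8)| + |3−8| = 20 + 5 = 25
d(W, Station 5) = |12−(-5)| + |3−10| = 17 + 7 = 24
d(W, Station 6) = |12−(-12)| + |3−3| = 24 + 0 = 24
d(W, Station 7) = |12−(-6)| + |3−11| = 18 + 8 = 26
d(W, Station 8) = |12−1| + |3−(-9)| = 11 + 12 = 23
d(W, Station 9) = |12−2| + |3−(-4)| = 10 + 7 = 17
The largest is to Station 1.

Station 1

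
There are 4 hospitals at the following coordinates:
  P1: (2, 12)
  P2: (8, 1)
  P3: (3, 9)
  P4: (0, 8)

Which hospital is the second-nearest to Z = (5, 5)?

P2

Compare squared distances (the ordering matches that of the actual distances):
|ZP1|² = (5−2)² + (5−12)² = 9 + 49 = 58
|ZP2|² = (5−8)² + (5−1)² = 9 + 16 = 25
|ZP3|² = (5−3)² + (5−9)² = 4 + 16 = 20
|ZP4|² = (5−0)² + (5−8)² = 25 + 9 = 34
Sorted ascending: P3, P2, P4, … — the second-nearest is P2.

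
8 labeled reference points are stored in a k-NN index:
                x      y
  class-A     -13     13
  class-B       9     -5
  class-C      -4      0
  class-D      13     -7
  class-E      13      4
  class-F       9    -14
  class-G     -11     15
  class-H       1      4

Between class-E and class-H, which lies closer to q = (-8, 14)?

Compare squared distances:
d²(q, class-E) = (-8−13)² + (14−4)² = 441 + 100 = 541
d²(q, class-H) = (-8−1)² + (14−4)² = 81 + 100 = 181
541 > 181, so class-H is closer.

class-H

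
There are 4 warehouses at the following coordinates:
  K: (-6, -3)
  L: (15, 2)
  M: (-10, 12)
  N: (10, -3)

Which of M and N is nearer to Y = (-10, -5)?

Compare squared distances:
|YM|² = (-10−(-10))² + (-5−12)² = 0 + 289 = 289
|YN|² = (-10−10)² + (-5−(-3))² = 400 + 4 = 404
289 < 404, so M is closer.

M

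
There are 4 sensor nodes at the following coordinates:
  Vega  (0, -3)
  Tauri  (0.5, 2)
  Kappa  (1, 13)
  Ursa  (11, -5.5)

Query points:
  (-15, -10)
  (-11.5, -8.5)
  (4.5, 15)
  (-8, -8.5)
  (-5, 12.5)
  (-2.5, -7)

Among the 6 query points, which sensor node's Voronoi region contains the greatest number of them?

(-15, -10) — d² to each: Vega:274, Tauri:384.25, Kappa:785, Ursa:696.25 → nearest is Vega
(-11.5, -8.5) — d² to each: Vega:162.5, Tauri:254.25, Kappa:618.5, Ursa:515.25 → nearest is Vega
(4.5, 15) — d² to each: Vega:344.25, Tauri:185, Kappa:16.25, Ursa:462.5 → nearest is Kappa
(-8, -8.5) — d² to each: Vega:94.25, Tauri:182.5, Kappa:543.25, Ursa:370 → nearest is Vega
(-5, 12.5) — d² to each: Vega:265.25, Tauri:140.5, Kappa:36.25, Ursa:580 → nearest is Kappa
(-2.5, -7) — d² to each: Vega:22.25, Tauri:90, Kappa:412.25, Ursa:184.5 → nearest is Vega
Tally — Vega:4, Kappa:2. Vega captures the most (4).

Vega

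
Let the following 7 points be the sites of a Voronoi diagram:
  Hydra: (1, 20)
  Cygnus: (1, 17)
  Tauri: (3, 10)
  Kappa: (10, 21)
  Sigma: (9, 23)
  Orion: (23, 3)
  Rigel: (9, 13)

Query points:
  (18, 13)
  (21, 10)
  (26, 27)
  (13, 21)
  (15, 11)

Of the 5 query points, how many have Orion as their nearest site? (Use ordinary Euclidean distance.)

(18, 13) — d² to each: Hydra:338, Cygnus:305, Tauri:234, Kappa:128, Sigma:181, Orion:125, Rigel:81 → nearest is Rigel
(21, 10) — d² to each: Hydra:500, Cygnus:449, Tauri:324, Kappa:242, Sigma:313, Orion:53, Rigel:153 → nearest is Orion
(26, 27) — d² to each: Hydra:674, Cygnus:725, Tauri:818, Kappa:292, Sigma:305, Orion:585, Rigel:485 → nearest is Kappa
(13, 21) — d² to each: Hydra:145, Cygnus:160, Tauri:221, Kappa:9, Sigma:20, Orion:424, Rigel:80 → nearest is Kappa
(15, 11) — d² to each: Hydra:277, Cygnus:232, Tauri:145, Kappa:125, Sigma:180, Orion:128, Rigel:40 → nearest is Rigel
1 of the 5 points has Orion as nearest.

1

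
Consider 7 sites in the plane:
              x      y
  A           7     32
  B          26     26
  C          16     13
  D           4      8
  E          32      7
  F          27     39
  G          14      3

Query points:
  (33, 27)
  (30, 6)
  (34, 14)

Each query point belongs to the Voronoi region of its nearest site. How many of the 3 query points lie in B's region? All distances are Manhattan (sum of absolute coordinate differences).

(33, 27) — d to each: A:31, B:8, C:31, D:48, E:21, F:18, G:43 → nearest is B
(30, 6) — d to each: A:49, B:24, C:21, D:28, E:3, F:36, G:19 → nearest is E
(34, 14) — d to each: A:45, B:20, C:19, D:36, E:9, F:32, G:31 → nearest is E
1 of the 3 points has B as nearest.

1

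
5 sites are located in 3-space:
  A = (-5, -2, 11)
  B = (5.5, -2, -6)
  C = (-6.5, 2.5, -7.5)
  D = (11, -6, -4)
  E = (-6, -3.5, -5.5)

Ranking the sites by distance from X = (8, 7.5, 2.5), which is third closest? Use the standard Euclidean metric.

A

Since √ is increasing, it suffices to compare squared distances:
|XA|² = (8−(-5))² + (7.5−(-2))² + (2.5−11)² = 169 + 90.25 + 72.25 = 331.5
|XB|² = (8−5.5)² + (7.5−(-2))² + (2.5−(-6))² = 6.25 + 90.25 + 72.25 = 168.75
|XC|² = (8−(-6.5))² + (7.5−2.5)² + (2.5−(-7.5))² = 210.25 + 25 + 100 = 335.25
|XD|² = (8−11)² + (7.5−(-6))² + (2.5−(-4))² = 9 + 182.25 + 42.25 = 233.5
|XE|² = (8−(-6))² + (7.5−(-3.5))² + (2.5−(-5.5))² = 196 + 121 + 64 = 381
Sorted ascending: B, D, A, C, … — the third-nearest is A.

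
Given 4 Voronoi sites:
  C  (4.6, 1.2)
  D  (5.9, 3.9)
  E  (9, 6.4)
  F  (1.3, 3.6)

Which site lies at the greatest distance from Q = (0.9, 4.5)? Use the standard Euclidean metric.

E

Compare squared distances (the ordering matches that of the actual distances):
|QC|² = (0.9−4.6)² + (4.5−1.2)² = 13.69 + 10.89 = 24.58
|QD|² = (0.9−5.9)² + (4.5−3.9)² = 25 + 0.36 = 25.36
|QE|² = (0.9−9)² + (4.5−6.4)² = 65.61 + 3.61 = 69.22
|QF|² = (0.9−1.3)² + (4.5−3.6)² = 0.16 + 0.81 = 0.97
The largest is to E.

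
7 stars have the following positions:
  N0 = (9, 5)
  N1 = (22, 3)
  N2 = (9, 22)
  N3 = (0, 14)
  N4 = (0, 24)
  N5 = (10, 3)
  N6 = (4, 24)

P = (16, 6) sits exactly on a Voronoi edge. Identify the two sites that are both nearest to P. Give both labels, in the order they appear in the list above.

Squared distances from P to each site:
|PN0|² = (16−9)² + (6−5)² = 49 + 1 = 50
|PN1|² = (16−22)² + (6−3)² = 36 + 9 = 45
|PN2|² = (16−9)² + (6−22)² = 49 + 256 = 305
|PN3|² = (16−0)² + (6−14)² = 256 + 64 = 320
|PN4|² = (16−0)² + (6−24)² = 256 + 324 = 580
|PN5|² = (16−10)² + (6−3)² = 36 + 9 = 45
|PN6|² = (16−4)² + (6−24)² = 144 + 324 = 468
P is equidistant from N1 and N5 (both at squared distance 45), and every other site is strictly farther — so P lies on the N1–N5 Voronoi edge.

N1 and N5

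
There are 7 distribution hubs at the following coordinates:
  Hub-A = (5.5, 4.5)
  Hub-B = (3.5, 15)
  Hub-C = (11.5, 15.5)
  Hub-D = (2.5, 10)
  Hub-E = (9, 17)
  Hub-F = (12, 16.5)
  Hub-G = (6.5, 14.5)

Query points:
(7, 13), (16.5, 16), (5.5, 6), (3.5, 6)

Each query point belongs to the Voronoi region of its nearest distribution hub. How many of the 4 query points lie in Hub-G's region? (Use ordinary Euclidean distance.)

1

(7, 13) — d² to each: Hub-A:74.5, Hub-B:16.25, Hub-C:26.5, Hub-D:29.25, Hub-E:20, Hub-F:37.25, Hub-G:2.5 → nearest is Hub-G
(16.5, 16) — d² to each: Hub-A:253.25, Hub-B:170, Hub-C:25.25, Hub-D:232, Hub-E:57.25, Hub-F:20.5, Hub-G:102.25 → nearest is Hub-F
(5.5, 6) — d² to each: Hub-A:2.25, Hub-B:85, Hub-C:126.25, Hub-D:25, Hub-E:133.25, Hub-F:152.5, Hub-G:73.25 → nearest is Hub-A
(3.5, 6) — d² to each: Hub-A:6.25, Hub-B:81, Hub-C:154.25, Hub-D:17, Hub-E:151.25, Hub-F:182.5, Hub-G:81.25 → nearest is Hub-A
1 of the 4 points has Hub-G as nearest.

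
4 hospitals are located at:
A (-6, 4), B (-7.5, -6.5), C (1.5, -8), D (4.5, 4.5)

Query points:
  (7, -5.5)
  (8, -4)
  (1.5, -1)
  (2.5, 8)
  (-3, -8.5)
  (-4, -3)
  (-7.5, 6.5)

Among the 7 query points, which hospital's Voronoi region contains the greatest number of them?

C

(7, -5.5) — d² to each: A:259.25, B:211.25, C:36.5, D:106.25 → nearest is C
(8, -4) — d² to each: A:260, B:246.5, C:58.25, D:84.5 → nearest is C
(1.5, -1) — d² to each: A:81.25, B:111.25, C:49, D:39.25 → nearest is D
(2.5, 8) — d² to each: A:88.25, B:310.25, C:257, D:16.25 → nearest is D
(-3, -8.5) — d² to each: A:165.25, B:24.25, C:20.5, D:225.25 → nearest is C
(-4, -3) — d² to each: A:53, B:24.5, C:55.25, D:128.5 → nearest is B
(-7.5, 6.5) — d² to each: A:8.5, B:169, C:291.25, D:148 → nearest is A
Tally — A:1, B:1, C:3, D:2. C captures the most (3).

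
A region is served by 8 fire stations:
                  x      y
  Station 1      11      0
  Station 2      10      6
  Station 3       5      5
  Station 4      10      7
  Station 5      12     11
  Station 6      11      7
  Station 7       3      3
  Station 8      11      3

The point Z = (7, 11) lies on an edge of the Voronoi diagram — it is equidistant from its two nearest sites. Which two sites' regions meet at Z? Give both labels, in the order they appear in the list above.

Squared distances from Z to each site:
d²(Z, Station 1) = (7−11)² + (11−0)² = 16 + 121 = 137
d²(Z, Station 2) = (7−10)² + (11−6)² = 9 + 25 = 34
d²(Z, Station 3) = (7−5)² + (11−5)² = 4 + 36 = 40
d²(Z, Station 4) = (7−10)² + (11−7)² = 9 + 16 = 25
d²(Z, Station 5) = (7−12)² + (11−11)² = 25 + 0 = 25
d²(Z, Station 6) = (7−11)² + (11−7)² = 16 + 16 = 32
d²(Z, Station 7) = (7−3)² + (11−3)² = 16 + 64 = 80
d²(Z, Station 8) = (7−11)² + (11−3)² = 16 + 64 = 80
Z is equidistant from Station 4 and Station 5 (both at squared distance 25), and every other site is strictly farther — so Z lies on the Station 4–Station 5 Voronoi edge.

Station 4 and Station 5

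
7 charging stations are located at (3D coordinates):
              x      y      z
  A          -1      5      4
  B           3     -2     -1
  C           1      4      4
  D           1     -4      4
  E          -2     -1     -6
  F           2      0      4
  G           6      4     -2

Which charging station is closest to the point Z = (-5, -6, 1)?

Compare squared distances (the ordering matches that of the actual distances):
|ZA|² = (-5−(-1))² + (-6−5)² + (1−4)² = 16 + 121 + 9 = 146
|ZB|² = (-5−3)² + (-6−(-2))² + (1−(-1))² = 64 + 16 + 4 = 84
|ZC|² = (-5−1)² + (-6−4)² + (1−4)² = 36 + 100 + 9 = 145
|ZD|² = (-5−1)² + (-6−(-4))² + (1−4)² = 36 + 4 + 9 = 49
|ZE|² = (-5−(-2))² + (-6−(-1))² + (1−(-6))² = 9 + 25 + 49 = 83
|ZF|² = (-5−2)² + (-6−0)² + (1−4)² = 49 + 36 + 9 = 94
|ZG|² = (-5−6)² + (-6−4)² + (1−(-2))² = 121 + 100 + 9 = 230
D is nearest.

D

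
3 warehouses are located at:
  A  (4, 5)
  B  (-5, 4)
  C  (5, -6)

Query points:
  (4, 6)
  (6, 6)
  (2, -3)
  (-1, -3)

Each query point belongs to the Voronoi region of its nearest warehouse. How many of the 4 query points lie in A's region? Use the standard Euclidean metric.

(4, 6) — d² to each: A:1, B:85, C:145 → nearest is A
(6, 6) — d² to each: A:5, B:125, C:145 → nearest is A
(2, -3) — d² to each: A:68, B:98, C:18 → nearest is C
(-1, -3) — d² to each: A:89, B:65, C:45 → nearest is C
2 of the 4 points have A as nearest.

2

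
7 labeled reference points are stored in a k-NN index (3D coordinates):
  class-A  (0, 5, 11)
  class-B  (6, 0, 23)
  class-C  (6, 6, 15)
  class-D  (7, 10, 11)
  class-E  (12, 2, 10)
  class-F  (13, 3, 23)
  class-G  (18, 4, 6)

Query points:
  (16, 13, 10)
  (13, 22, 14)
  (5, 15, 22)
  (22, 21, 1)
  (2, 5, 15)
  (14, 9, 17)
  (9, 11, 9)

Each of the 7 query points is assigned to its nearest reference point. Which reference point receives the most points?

class-D

(16, 13, 10) — d² to each: class-A:321, class-B:438, class-C:174, class-D:91, class-E:137, class-F:278, class-G:101 → nearest is class-D
(13, 22, 14) — d² to each: class-A:467, class-B:614, class-C:306, class-D:189, class-E:417, class-F:442, class-G:413 → nearest is class-D
(5, 15, 22) — d² to each: class-A:246, class-B:227, class-C:131, class-D:150, class-E:362, class-F:209, class-G:546 → nearest is class-C
(22, 21, 1) — d² to each: class-A:840, class-B:1181, class-C:677, class-D:446, class-E:542, class-F:889, class-G:330 → nearest is class-G
(2, 5, 15) — d² to each: class-A:20, class-B:105, class-C:17, class-D:66, class-E:134, class-F:189, class-G:338 → nearest is class-C
(14, 9, 17) — d² to each: class-A:248, class-B:181, class-C:77, class-D:86, class-E:102, class-F:73, class-G:162 → nearest is class-F
(9, 11, 9) — d² to each: class-A:121, class-B:326, class-C:70, class-D:9, class-E:91, class-F:276, class-G:139 → nearest is class-D
Tally — class-C:2, class-D:3, class-F:1, class-G:1. class-D captures the most (3).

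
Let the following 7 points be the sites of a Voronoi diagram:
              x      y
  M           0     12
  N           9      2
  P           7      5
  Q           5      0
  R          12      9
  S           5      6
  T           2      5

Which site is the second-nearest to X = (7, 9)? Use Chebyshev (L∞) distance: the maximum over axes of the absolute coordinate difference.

d(X,M) = max(7, 3) = 7
d(X,N) = max(2, 7) = 7
d(X,P) = max(0, 4) = 4
d(X,Q) = max(2, 9) = 9
d(X,R) = max(5, 0) = 5
d(X,S) = max(2, 3) = 3
d(X,T) = max(5, 4) = 5
Sorted ascending: S, P, R, … — the second-nearest is P.

P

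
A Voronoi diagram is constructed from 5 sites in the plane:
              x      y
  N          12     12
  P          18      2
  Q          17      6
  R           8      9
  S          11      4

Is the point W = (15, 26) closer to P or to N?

N

Compare squared distances:
|WP|² = (15−18)² + (26−2)² = 9 + 576 = 585
|WN|² = (15−12)² + (26−12)² = 9 + 196 = 205
585 > 205, so N is closer.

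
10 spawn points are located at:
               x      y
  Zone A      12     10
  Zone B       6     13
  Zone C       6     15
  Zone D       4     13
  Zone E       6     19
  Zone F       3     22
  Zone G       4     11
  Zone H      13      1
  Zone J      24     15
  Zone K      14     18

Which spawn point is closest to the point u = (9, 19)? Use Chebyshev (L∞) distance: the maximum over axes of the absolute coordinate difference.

d(u, Zone A) = max(3, 9) = 9
d(u, Zone B) = max(3, 6) = 6
d(u, Zone C) = max(3, 4) = 4
d(u, Zone D) = max(5, 6) = 6
d(u, Zone E) = max(3, 0) = 3
d(u, Zone F) = max(6, 3) = 6
d(u, Zone G) = max(5, 8) = 8
d(u, Zone H) = max(4, 18) = 18
d(u, Zone J) = max(15, 4) = 15
d(u, Zone K) = max(5, 1) = 5
The smallest is to Zone E, so u lies in the Voronoi region of Zone E.

Zone E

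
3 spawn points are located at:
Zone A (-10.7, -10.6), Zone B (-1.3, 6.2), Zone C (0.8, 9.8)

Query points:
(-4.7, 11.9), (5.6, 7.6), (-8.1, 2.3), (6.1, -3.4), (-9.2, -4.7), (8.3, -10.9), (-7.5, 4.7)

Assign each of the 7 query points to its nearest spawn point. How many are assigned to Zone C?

2

(-4.7, 11.9) — d² to each: Zone A:542.25, Zone B:44.05, Zone C:34.66 → nearest is Zone C
(5.6, 7.6) — d² to each: Zone A:596.93, Zone B:49.57, Zone C:27.88 → nearest is Zone C
(-8.1, 2.3) — d² to each: Zone A:173.17, Zone B:61.45, Zone C:135.46 → nearest is Zone B
(6.1, -3.4) — d² to each: Zone A:334.08, Zone B:146.92, Zone C:202.33 → nearest is Zone B
(-9.2, -4.7) — d² to each: Zone A:37.06, Zone B:181.22, Zone C:310.25 → nearest is Zone A
(8.3, -10.9) — d² to each: Zone A:361.09, Zone B:384.57, Zone C:484.74 → nearest is Zone A
(-7.5, 4.7) — d² to each: Zone A:244.33, Zone B:40.69, Zone C:94.9 → nearest is Zone B
2 of the 7 points have Zone C as nearest.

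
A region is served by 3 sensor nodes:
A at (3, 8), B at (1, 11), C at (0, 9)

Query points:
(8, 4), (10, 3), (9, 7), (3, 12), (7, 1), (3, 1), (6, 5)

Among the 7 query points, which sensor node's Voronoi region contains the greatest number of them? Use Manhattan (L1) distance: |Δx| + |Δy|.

A

(8, 4) — d to each: A:9, B:14, C:13 → nearest is A
(10, 3) — d to each: A:12, B:17, C:16 → nearest is A
(9, 7) — d to each: A:7, B:12, C:11 → nearest is A
(3, 12) — d to each: A:4, B:3, C:6 → nearest is B
(7, 1) — d to each: A:11, B:16, C:15 → nearest is A
(3, 1) — d to each: A:7, B:12, C:11 → nearest is A
(6, 5) — d to each: A:6, B:11, C:10 → nearest is A
Tally — A:6, B:1. A captures the most (6).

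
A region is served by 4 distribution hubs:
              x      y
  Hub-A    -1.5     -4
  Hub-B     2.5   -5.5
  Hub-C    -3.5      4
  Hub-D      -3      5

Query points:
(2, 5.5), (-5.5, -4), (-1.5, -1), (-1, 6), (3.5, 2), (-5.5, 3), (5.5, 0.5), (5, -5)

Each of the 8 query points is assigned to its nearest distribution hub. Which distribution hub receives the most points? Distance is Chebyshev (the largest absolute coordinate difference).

(2, 5.5) — d to each: Hub-A:9.5, Hub-B:11, Hub-C:5.5, Hub-D:5 → nearest is Hub-D
(-5.5, -4) — d to each: Hub-A:4, Hub-B:8, Hub-C:8, Hub-D:9 → nearest is Hub-A
(-1.5, -1) — d to each: Hub-A:3, Hub-B:4.5, Hub-C:5, Hub-D:6 → nearest is Hub-A
(-1, 6) — d to each: Hub-A:10, Hub-B:11.5, Hub-C:2.5, Hub-D:2 → nearest is Hub-D
(3.5, 2) — d to each: Hub-A:6, Hub-B:7.5, Hub-C:7, Hub-D:6.5 → nearest is Hub-A
(-5.5, 3) — d to each: Hub-A:7, Hub-B:8.5, Hub-C:2, Hub-D:2.5 → nearest is Hub-C
(5.5, 0.5) — d to each: Hub-A:7, Hub-B:6, Hub-C:9, Hub-D:8.5 → nearest is Hub-B
(5, -5) — d to each: Hub-A:6.5, Hub-B:2.5, Hub-C:9, Hub-D:10 → nearest is Hub-B
Tally — Hub-A:3, Hub-B:2, Hub-C:1, Hub-D:2. Hub-A captures the most (3).

Hub-A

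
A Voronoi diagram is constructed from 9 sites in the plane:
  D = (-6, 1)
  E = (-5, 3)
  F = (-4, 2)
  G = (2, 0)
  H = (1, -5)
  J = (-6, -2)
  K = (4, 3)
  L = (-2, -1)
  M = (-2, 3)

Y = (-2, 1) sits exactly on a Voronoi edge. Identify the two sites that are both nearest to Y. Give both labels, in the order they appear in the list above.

Squared distances from Y to each site:
|YD|² = (-2−(-6))² + (1−1)² = 16 + 0 = 16
|YE|² = (-2−(-5))² + (1−3)² = 9 + 4 = 13
|YF|² = (-2−(-4))² + (1−2)² = 4 + 1 = 5
|YG|² = (-2−2)² + (1−0)² = 16 + 1 = 17
|YH|² = (-2−1)² + (1−(-5))² = 9 + 36 = 45
|YJ|² = (-2−(-6))² + (1−(-2))² = 16 + 9 = 25
|YK|² = (-2−4)² + (1−3)² = 36 + 4 = 40
|YL|² = (-2−(-2))² + (1−(-1))² = 0 + 4 = 4
|YM|² = (-2−(-2))² + (1−3)² = 0 + 4 = 4
Y is equidistant from L and M (both at squared distance 4), and every other site is strictly farther — so Y lies on the L–M Voronoi edge.

L and M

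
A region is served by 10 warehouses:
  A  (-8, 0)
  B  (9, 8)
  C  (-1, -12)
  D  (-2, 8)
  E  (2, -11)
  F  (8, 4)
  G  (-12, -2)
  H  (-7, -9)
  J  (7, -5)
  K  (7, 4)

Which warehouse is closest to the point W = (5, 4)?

K

Compare squared distances (the ordering matches that of the actual distances):
|WA|² = 169 + 16 = 185
|WB|² = 16 + 16 = 32
|WC|² = 36 + 256 = 292
|WD|² = 49 + 16 = 65
|WE|² = 9 + 225 = 234
|WF|² = 9 + 0 = 9
|WG|² = 289 + 36 = 325
|WH|² = 144 + 169 = 313
|WJ|² = 4 + 81 = 85
|WK|² = 4 + 0 = 4
The smallest is to K, so W lies in the Voronoi region of K.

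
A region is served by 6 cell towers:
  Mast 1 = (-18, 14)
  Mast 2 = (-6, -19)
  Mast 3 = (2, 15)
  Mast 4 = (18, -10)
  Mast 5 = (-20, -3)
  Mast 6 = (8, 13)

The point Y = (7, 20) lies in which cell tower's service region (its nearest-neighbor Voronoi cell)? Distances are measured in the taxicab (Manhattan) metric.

Mast 6

d(Y, Mast 1) = |7−(-18)| + |20−14| = 25 + 6 = 31
d(Y, Mast 2) = |7−(-6)| + |20−(-19)| = 13 + 39 = 52
d(Y, Mast 3) = |7−2| + |20−15| = 5 + 5 = 10
d(Y, Mast 4) = |7−18| + |20−(-10)| = 11 + 30 = 41
d(Y, Mast 5) = |7−(-20)| + |20−(-3)| = 27 + 23 = 50
d(Y, Mast 6) = |7−8| + |20−13| = 1 + 7 = 8
Mast 6 is nearest.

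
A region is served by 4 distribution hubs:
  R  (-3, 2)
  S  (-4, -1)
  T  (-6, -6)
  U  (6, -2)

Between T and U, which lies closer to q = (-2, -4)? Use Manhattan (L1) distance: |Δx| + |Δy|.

T

d(q,T) = |-2−(-6)| + |-4−(-6)| = 4 + 2 = 6
d(q,U) = |-2−6| + |-4−(-2)| = 8 + 2 = 10
6 < 10, so T is closer.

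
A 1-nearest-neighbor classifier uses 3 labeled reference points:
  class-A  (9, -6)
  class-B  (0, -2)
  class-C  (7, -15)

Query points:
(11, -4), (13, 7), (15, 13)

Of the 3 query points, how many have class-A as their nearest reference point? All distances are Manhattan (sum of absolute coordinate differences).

3

(11, -4) — d to each: class-A:4, class-B:13, class-C:15 → nearest is class-A
(13, 7) — d to each: class-A:17, class-B:22, class-C:28 → nearest is class-A
(15, 13) — d to each: class-A:25, class-B:30, class-C:36 → nearest is class-A
3 of the 3 points have class-A as nearest.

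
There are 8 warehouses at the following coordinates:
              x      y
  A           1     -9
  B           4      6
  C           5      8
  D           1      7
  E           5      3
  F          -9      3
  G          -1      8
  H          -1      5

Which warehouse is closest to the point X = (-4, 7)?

G

Compare squared distances (the ordering matches that of the actual distances):
|XA|² = 25 + 256 = 281
|XB|² = 64 + 1 = 65
|XC|² = 81 + 1 = 82
|XD|² = 25 + 0 = 25
|XE|² = 81 + 16 = 97
|XF|² = 25 + 16 = 41
|XG|² = 9 + 1 = 10
|XH|² = 9 + 4 = 13
Minimum is at G.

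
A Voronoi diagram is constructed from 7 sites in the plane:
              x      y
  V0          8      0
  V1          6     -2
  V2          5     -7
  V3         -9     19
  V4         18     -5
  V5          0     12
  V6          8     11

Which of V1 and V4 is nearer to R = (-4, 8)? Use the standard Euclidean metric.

V1

Compare squared distances:
|RV1|² = (-4−6)² + (8−(-2))² = 100 + 100 = 200
|RV4|² = (-4−18)² + (8−(-5))² = 484 + 169 = 653
200 < 653, so V1 is closer.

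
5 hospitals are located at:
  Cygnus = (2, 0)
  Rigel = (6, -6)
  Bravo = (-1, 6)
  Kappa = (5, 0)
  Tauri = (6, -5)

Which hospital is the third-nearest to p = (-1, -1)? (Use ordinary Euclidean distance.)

Bravo

Since √ is increasing, it suffices to compare squared distances:
d²(p, Cygnus) = (-1−2)² + (-1−0)² = 9 + 1 = 10
d²(p, Rigel) = (-1−6)² + (-1−(-6))² = 49 + 25 = 74
d²(p, Bravo) = (-1−(-1))² + (-1−6)² = 0 + 49 = 49
d²(p, Kappa) = (-1−5)² + (-1−0)² = 36 + 1 = 37
d²(p, Tauri) = (-1−6)² + (-1−(-5))² = 49 + 16 = 65
Sorted ascending: Cygnus, Kappa, Bravo, Tauri, … — the third-nearest is Bravo.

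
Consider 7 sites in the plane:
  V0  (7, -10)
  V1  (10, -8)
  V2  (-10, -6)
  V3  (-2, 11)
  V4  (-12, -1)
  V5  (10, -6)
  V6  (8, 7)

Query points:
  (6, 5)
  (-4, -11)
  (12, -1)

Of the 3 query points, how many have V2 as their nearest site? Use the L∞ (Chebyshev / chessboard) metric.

1

(6, 5) — d to each: V0:15, V1:13, V2:16, V3:8, V4:18, V5:11, V6:2 → nearest is V6
(-4, -11) — d to each: V0:11, V1:14, V2:6, V3:22, V4:10, V5:14, V6:18 → nearest is V2
(12, -1) — d to each: V0:9, V1:7, V2:22, V3:14, V4:24, V5:5, V6:8 → nearest is V5
1 of the 3 points has V2 as nearest.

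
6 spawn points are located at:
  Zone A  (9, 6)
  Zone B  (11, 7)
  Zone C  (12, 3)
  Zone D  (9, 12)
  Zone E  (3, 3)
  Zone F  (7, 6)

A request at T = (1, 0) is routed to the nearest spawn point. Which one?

Squared Euclidean distances:
d²(T, Zone A) = (1−9)² + (0−6)² = 64 + 36 = 100
d²(T, Zone B) = (1−11)² + (0−7)² = 100 + 49 = 149
d²(T, Zone C) = (1−12)² + (0−3)² = 121 + 9 = 130
d²(T, Zone D) = (1−9)² + (0−12)² = 64 + 144 = 208
d²(T, Zone E) = (1−3)² + (0−3)² = 4 + 9 = 13
d²(T, Zone F) = (1−7)² + (0−6)² = 36 + 36 = 72
Zone E is nearest.

Zone E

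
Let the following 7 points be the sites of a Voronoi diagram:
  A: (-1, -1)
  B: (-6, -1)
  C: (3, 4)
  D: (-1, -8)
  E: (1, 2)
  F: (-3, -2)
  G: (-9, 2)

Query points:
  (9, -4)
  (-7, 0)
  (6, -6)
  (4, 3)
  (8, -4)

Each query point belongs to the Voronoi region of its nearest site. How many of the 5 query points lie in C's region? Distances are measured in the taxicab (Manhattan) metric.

(9, -4) — d to each: A:13, B:18, C:14, D:14, E:14, F:14, G:24 → nearest is A
(-7, 0) — d to each: A:7, B:2, C:14, D:14, E:10, F:6, G:4 → nearest is B
(6, -6) — d to each: A:12, B:17, C:13, D:9, E:13, F:13, G:23 → nearest is D
(4, 3) — d to each: A:9, B:14, C:2, D:16, E:4, F:12, G:14 → nearest is C
(8, -4) — d to each: A:12, B:17, C:13, D:13, E:13, F:13, G:23 → nearest is A
1 of the 5 points has C as nearest.

1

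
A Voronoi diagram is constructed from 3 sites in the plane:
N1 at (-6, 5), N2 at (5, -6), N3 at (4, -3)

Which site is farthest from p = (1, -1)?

Squared Euclidean distances:
|pN1|² = 49 + 36 = 85
|pN2|² = 16 + 25 = 41
|pN3|² = 9 + 4 = 13
The largest is to N1.

N1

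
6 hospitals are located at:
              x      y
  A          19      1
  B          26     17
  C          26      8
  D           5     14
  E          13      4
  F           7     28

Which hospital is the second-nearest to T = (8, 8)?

D

Since √ is increasing, it suffices to compare squared distances:
|TA|² = (8−19)² + (8−1)² = 121 + 49 = 170
|TB|² = (8−26)² + (8−17)² = 324 + 81 = 405
|TC|² = (8−26)² + (8−8)² = 324 + 0 = 324
|TD|² = (8−5)² + (8−14)² = 9 + 36 = 45
|TE|² = (8−13)² + (8−4)² = 25 + 16 = 41
|TF|² = (8−7)² + (8−28)² = 1 + 400 = 401
Sorted ascending: E, D, A, … — the second-nearest is D.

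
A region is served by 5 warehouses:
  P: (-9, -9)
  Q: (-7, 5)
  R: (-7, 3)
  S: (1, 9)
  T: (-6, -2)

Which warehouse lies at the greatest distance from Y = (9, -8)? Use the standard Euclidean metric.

Q

Since √ is increasing, it suffices to compare squared distances:
|YP|² = 324 + 1 = 325
|YQ|² = 256 + 169 = 425
|YR|² = 256 + 121 = 377
|YS|² = 64 + 289 = 353
|YT|² = 225 + 36 = 261
The largest is to Q.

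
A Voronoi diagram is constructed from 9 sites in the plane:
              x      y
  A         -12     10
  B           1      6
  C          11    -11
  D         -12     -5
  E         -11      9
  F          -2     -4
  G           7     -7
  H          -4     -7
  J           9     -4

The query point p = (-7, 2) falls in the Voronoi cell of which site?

F

Squared Euclidean distances:
|pA|² = 25 + 64 = 89
|pB|² = 64 + 16 = 80
|pC|² = 324 + 169 = 493
|pD|² = 25 + 49 = 74
|pE|² = 16 + 49 = 65
|pF|² = 25 + 36 = 61
|pG|² = 196 + 81 = 277
|pH|² = 9 + 81 = 90
|pJ|² = 256 + 36 = 292
F is nearest.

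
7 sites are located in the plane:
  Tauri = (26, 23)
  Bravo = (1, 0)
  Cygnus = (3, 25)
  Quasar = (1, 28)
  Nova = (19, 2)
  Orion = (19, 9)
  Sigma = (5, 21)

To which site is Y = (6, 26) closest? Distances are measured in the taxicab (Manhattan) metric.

Cygnus

d(Y, Tauri) = |6−26| + |26−23| = 20 + 3 = 23
d(Y, Bravo) = |6−1| + |26−0| = 5 + 26 = 31
d(Y, Cygnus) = |6−3| + |26−25| = 3 + 1 = 4
d(Y, Quasar) = |6−1| + |26−28| = 5 + 2 = 7
d(Y, Nova) = |6−19| + |26−2| = 13 + 24 = 37
d(Y, Orion) = |6−19| + |26−9| = 13 + 17 = 30
d(Y, Sigma) = |6−5| + |26−21| = 1 + 5 = 6
Minimum is at Cygnus.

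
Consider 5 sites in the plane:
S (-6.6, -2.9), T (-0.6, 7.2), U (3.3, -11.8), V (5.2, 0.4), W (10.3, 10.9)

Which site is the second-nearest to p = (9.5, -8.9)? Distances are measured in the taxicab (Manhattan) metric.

V

d(p,S) = |9.5−(-6.6)| + |-8.9−(-2.9)| = 16.1 + 6 = 22.1
d(p,T) = |9.5−(-0.6)| + |-8.9−7.2| = 10.1 + 16.1 = 26.2
d(p,U) = |9.5−3.3| + |-8.9−(-11.8)| = 6.2 + 2.9 = 9.1
d(p,V) = |9.5−5.2| + |-8.9−0.4| = 4.3 + 9.3 = 13.6
d(p,W) = |9.5−10.3| + |-8.9−10.9| = 0.8 + 19.8 = 20.6
Sorted ascending: U, V, W, … — the second-nearest is V.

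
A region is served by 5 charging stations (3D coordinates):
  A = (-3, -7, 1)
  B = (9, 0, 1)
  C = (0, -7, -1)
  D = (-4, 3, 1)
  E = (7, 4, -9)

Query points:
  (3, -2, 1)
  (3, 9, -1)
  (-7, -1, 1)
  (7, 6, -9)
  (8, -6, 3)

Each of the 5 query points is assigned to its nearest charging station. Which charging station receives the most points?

(3, -2, 1) — d² to each: A:61, B:40, C:38, D:74, E:152 → nearest is C
(3, 9, -1) — d² to each: A:296, B:121, C:265, D:89, E:105 → nearest is D
(-7, -1, 1) — d² to each: A:52, B:257, C:89, D:25, E:321 → nearest is D
(7, 6, -9) — d² to each: A:369, B:140, C:282, D:230, E:4 → nearest is E
(8, -6, 3) — d² to each: A:126, B:41, C:81, D:229, E:245 → nearest is B
Tally — B:1, C:1, D:2, E:1. D captures the most (2).

D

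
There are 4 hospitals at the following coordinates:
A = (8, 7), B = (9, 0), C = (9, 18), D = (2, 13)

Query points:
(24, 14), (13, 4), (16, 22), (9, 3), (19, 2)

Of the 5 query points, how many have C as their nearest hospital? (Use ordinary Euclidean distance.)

(24, 14) — d² to each: A:305, B:421, C:241, D:485 → nearest is C
(13, 4) — d² to each: A:34, B:32, C:212, D:202 → nearest is B
(16, 22) — d² to each: A:289, B:533, C:65, D:277 → nearest is C
(9, 3) — d² to each: A:17, B:9, C:225, D:149 → nearest is B
(19, 2) — d² to each: A:146, B:104, C:356, D:410 → nearest is B
2 of the 5 points have C as nearest.

2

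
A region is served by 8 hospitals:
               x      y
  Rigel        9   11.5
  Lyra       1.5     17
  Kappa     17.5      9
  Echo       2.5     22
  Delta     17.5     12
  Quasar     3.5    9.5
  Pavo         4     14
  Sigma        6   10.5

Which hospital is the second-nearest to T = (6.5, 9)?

Since √ is increasing, it suffices to compare squared distances:
d²(T, Rigel) = (6.5−9)² + (9−11.5)² = 6.25 + 6.25 = 12.5
d²(T, Lyra) = (6.5−1.5)² + (9−17)² = 25 + 64 = 89
d²(T, Kappa) = (6.5−17.5)² + (9−9)² = 121 + 0 = 121
d²(T, Echo) = (6.5−2.5)² + (9−22)² = 16 + 169 = 185
d²(T, Delta) = (6.5−17.5)² + (9−12)² = 121 + 9 = 130
d²(T, Quasar) = (6.5−3.5)² + (9−9.5)² = 9 + 0.25 = 9.25
d²(T, Pavo) = (6.5−4)² + (9−14)² = 6.25 + 25 = 31.25
d²(T, Sigma) = (6.5−6)² + (9−10.5)² = 0.25 + 2.25 = 2.5
Sorted ascending: Sigma, Quasar, Rigel, … — the second-nearest is Quasar.

Quasar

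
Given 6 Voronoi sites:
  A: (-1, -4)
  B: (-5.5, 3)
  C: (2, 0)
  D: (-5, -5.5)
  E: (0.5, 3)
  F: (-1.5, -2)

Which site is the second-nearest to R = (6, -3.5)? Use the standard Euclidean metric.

A

Compare squared distances (the ordering matches that of the actual distances):
|RA|² = (6−(-1))² + (-3.5−(-4))² = 49 + 0.25 = 49.25
|RB|² = (6−(-5.5))² + (-3.5−3)² = 132.25 + 42.25 = 174.5
|RC|² = (6−2)² + (-3.5−0)² = 16 + 12.25 = 28.25
|RD|² = (6−(-5))² + (-3.5−(-5.5))² = 121 + 4 = 125
|RE|² = (6−0.5)² + (-3.5−3)² = 30.25 + 42.25 = 72.5
|RF|² = (6−(-1.5))² + (-3.5−(-2))² = 56.25 + 2.25 = 58.5
Sorted ascending: C, A, F, … — the second-nearest is A.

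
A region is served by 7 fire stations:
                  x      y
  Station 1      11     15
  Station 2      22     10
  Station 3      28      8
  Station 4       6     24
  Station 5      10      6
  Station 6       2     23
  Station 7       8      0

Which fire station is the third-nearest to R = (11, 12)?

Station 2

Compare squared distances (the ordering matches that of the actual distances):
d²(R, Station 1) = (11−11)² + (12−15)² = 0 + 9 = 9
d²(R, Station 2) = (11−22)² + (12−10)² = 121 + 4 = 125
d²(R, Station 3) = (11−28)² + (12−8)² = 289 + 16 = 305
d²(R, Station 4) = (11−6)² + (12−24)² = 25 + 144 = 169
d²(R, Station 5) = (11−10)² + (12−6)² = 1 + 36 = 37
d²(R, Station 6) = (11−2)² + (12−23)² = 81 + 121 = 202
d²(R, Station 7) = (11−8)² + (12−0)² = 9 + 144 = 153
Sorted ascending: Station 1, Station 5, Station 2, Station 7, … — the third-nearest is Station 2.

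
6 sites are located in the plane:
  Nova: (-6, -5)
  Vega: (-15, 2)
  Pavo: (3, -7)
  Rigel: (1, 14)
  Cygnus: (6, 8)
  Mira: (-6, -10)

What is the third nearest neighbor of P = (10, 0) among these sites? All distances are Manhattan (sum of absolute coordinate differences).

Nova

d(P, Nova) = |10−(-6)| + |0−(-5)| = 16 + 5 = 21
d(P, Vega) = |10−(-15)| + |0−2| = 25 + 2 = 27
d(P, Pavo) = |10−3| + |0−(-7)| = 7 + 7 = 14
d(P, Rigel) = |10−1| + |0−14| = 9 + 14 = 23
d(P, Cygnus) = |10−6| + |0−8| = 4 + 8 = 12
d(P, Mira) = |10−(-6)| + |0−(-10)| = 16 + 10 = 26
Sorted ascending: Cygnus, Pavo, Nova, Rigel, … — the third-nearest is Nova.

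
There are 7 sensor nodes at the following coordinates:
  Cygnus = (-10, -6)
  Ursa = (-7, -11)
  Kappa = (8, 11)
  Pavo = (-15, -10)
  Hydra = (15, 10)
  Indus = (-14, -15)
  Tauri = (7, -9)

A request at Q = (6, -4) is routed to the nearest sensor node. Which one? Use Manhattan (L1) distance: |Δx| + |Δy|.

Tauri

d(Q, Cygnus) = |6−(-10)| + |-4−(-6)| = 16 + 2 = 18
d(Q, Ursa) = |6−(-7)| + |-4−(-11)| = 13 + 7 = 20
d(Q, Kappa) = |6−8| + |-4−11| = 2 + 15 = 17
d(Q, Pavo) = |6−(-15)| + |-4−(-10)| = 21 + 6 = 27
d(Q, Hydra) = |6−15| + |-4−10| = 9 + 14 = 23
d(Q, Indus) = |6−(-14)| + |-4−(-15)| = 20 + 11 = 31
d(Q, Tauri) = |6−7| + |-4−(-9)| = 1 + 5 = 6
Tauri is nearest.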